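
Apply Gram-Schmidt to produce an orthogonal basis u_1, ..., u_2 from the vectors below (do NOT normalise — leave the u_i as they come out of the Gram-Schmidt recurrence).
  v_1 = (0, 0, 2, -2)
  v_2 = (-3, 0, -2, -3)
Orthogonal basis:
  u_1 = (0, 0, 2, -2)
  u_2 = (-3, 0, -5/2, -5/2)

Apply the Gram-Schmidt recurrence
  u_1 = v_1
  u_i = v_i − Σ_{j<i} ((v_i · u_j) / (u_j · u_j)) · u_j.

Step by step this gives:
  u_1 = (0, 0, 2, -2)
  u_2 = (-3, 0, -5/2, -5/2)

Orthogonality check:
  u_2 · u_1 = 0 (should be 0)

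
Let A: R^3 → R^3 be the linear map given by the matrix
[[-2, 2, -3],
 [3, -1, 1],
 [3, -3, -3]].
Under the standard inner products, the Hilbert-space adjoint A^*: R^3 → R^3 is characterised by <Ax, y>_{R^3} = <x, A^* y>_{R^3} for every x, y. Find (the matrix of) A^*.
A^* = A^T =
[[-2, 3, 3],
 [2, -1, -3],
 [-3, 1, -3]]

For real matrices with standard dot products, the defining identity <Ax, y> = <x, A^* y> gives (Ax)^T y = x^T (A^*) y, i.e. x^T A^T y = x^T (A^*) y. Since this holds for all x, y, we must have A^* = A^T. Therefore
A^* =
[[-2, 3, 3],
 [2, -1, -3],
 [-3, 1, -3]].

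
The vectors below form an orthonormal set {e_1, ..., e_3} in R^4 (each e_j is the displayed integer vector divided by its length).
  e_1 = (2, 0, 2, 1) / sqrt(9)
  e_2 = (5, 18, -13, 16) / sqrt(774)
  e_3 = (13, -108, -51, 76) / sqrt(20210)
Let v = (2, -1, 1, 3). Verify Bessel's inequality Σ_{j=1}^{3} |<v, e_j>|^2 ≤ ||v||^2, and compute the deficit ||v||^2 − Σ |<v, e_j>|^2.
Σ |<v, e_j>|^2 = 9*2**(157/406)*3**(9/29)*5**(403/406)*7**(193/406)/14; ||v||^2 = 15; deficit = 64/235

Write each e_j = u_j / sqrt(<u_j, u_j>) where u_j is the displayed integer vector. Then <v, e_j> = <v, u_j> / sqrt(<u_j, u_j>), so |<v, e_j>|^2 = <v, u_j>^2 / <u_j, u_j>.
Coefficients: <v, e_1> = 9/sqrt(9), <v, e_2> = 27/sqrt(774), <v, e_3> = 311/sqrt(20210).
Square and sum: Σ |<v, e_j>|^2 = 9*2**(157/406)*3**(9/29)*5**(403/406)*7**(193/406)/14.
Compute ||v||^2 = v·v = 15.
Deficit = 15 − 9*2**(157/406)*3**(9/29)*5**(403/406)*7**(193/406)/14 = 64/235 ≥ 0, confirming Bessel's inequality. (The deficit equals ||v − Σ <v,e_j> e_j||^2, the squared distance from v to span{e_j}.)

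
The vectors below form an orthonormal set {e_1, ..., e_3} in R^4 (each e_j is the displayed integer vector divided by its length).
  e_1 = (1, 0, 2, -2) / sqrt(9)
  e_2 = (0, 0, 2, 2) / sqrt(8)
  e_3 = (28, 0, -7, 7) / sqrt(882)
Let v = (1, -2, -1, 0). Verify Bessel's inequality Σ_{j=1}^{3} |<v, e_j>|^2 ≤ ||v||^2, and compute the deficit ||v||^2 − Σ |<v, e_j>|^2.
Σ |<v, e_j>|^2 = 2; ||v||^2 = 6; deficit = 4

Write each e_j = u_j / sqrt(<u_j, u_j>) where u_j is the displayed integer vector. Then <v, e_j> = <v, u_j> / sqrt(<u_j, u_j>), so |<v, e_j>|^2 = <v, u_j>^2 / <u_j, u_j>.
Coefficients: <v, e_1> = -1/sqrt(9), <v, e_2> = -2/sqrt(8), <v, e_3> = 35/sqrt(882).
Square and sum: Σ |<v, e_j>|^2 = 2.
Compute ||v||^2 = v·v = 6.
Deficit = 6 − 2 = 4 ≥ 0, confirming Bessel's inequality. (The deficit equals ||v − Σ <v,e_j> e_j||^2, the squared distance from v to span{e_j}.)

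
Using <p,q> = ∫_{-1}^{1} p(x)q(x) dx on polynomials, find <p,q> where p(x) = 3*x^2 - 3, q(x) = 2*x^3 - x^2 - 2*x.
<p,q> = 4/5

Expand the product: p(x)·q(x) = 6*x^5 - 3*x^4 - 12*x^3 + 3*x^2 + 6*x.
∫_{-1}^{1} of each monomial x^k gives [2/(k+1) if k even, 0 if k odd]. Integrating term-by-term (or equivalently evaluating the antiderivative F(x) = x^6 - 3*x^5/5 - 3*x^4 + x^3 + 3*x^2 at the endpoints):
  F(1) − F(−1) = 7/5 − (3/5) = 4/5.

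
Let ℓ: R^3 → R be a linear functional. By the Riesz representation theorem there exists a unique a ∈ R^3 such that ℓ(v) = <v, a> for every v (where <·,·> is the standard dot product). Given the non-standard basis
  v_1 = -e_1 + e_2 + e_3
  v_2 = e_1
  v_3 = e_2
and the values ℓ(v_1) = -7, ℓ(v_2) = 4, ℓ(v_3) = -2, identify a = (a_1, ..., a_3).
a = (4, -2, -1)

Write a = (a_1, ..., a_3) in the standard basis. For each basis vector v_i, ℓ(v_i) = <v_i, a> is a linear equation in the a_j's. Collect the n equations into a matrix system V a = ℓ, where row i of V is v_i (expressed in the standard basis). Since V is invertible (lower-triangular with 1s on the diagonal, up to permutation), solve by back-substitution:
  V =
[[-1, 1, 1],
 [1, 0, 0],
 [0, 1, 0]]
  V a = (-7, 4, -2)
Solving gives a = (4, -2, -1).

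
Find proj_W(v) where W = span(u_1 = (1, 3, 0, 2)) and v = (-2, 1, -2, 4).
proj_W(v) = (9/14, 27/14, 0, 9/7)

Set up U = [u_1 | ... | u_1] ∈ R^(4×1). The projector onto W = col(U) is P = U (U^T U)^(-1) U^T.
Compute U^T U =
  [14],
and U^T v = (9).
Solve U^T U · c = U^T v for the coefficients: c = (9/14). The projection is proj_W(v) = U c.
Check: (v - proj_W(v)) · u_1 = 0  (should be 0).
Result: proj_W(v) = (9/14, 27/14, 0, 9/7).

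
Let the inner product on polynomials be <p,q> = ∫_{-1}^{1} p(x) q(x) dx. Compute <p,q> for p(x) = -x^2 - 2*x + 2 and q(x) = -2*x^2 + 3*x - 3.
<p,q> = -238/15

Expand the product: p(x)·q(x) = 2*x^4 + x^3 - 7*x^2 + 12*x - 6.
∫_{-1}^{1} of each monomial x^k gives [2/(k+1) if k even, 0 if k odd]. Integrating term-by-term (or equivalently evaluating the antiderivative F(x) = 2*x^5/5 + x^4/4 - 7*x^3/3 + 6*x^2 - 6*x at the endpoints):
  F(1) − F(−1) = -101/60 − (851/60) = -238/15.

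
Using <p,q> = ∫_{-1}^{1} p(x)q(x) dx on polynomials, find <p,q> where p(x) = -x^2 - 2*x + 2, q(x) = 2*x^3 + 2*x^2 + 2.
<p,q> = 104/15

Expand the product: p(x)·q(x) = -2*x^5 - 6*x^4 + 2*x^2 - 4*x + 4.
∫_{-1}^{1} of each monomial x^k gives [2/(k+1) if k even, 0 if k odd]. Integrating term-by-term (or equivalently evaluating the antiderivative F(x) = -x^6/3 - 6*x^5/5 + 2*x^3/3 - 2*x^2 + 4*x at the endpoints):
  F(1) − F(−1) = 17/15 − (-29/5) = 104/15.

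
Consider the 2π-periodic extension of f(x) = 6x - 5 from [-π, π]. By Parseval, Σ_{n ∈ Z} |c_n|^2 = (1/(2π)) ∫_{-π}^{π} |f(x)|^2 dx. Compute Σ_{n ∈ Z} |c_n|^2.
Σ |c_n|^2 = 12π^2 + 25

Expand and integrate term by term over [-π, π]:
  ∫ (6x)^2 dx = 36·(2π^3/3); ∫ 2·6·(-5)·x dx = 0 (odd integrand); ∫ (-5)^2 dx = 25·2π.
So (1/(2π)) ∫_{-π}^{π} (6x - 5)^2 dx = 36π^2/3 + 25 = 12π^2 + 25.
Parseval ⇒ Σ |c_n|^2 = 12π^2 + 25.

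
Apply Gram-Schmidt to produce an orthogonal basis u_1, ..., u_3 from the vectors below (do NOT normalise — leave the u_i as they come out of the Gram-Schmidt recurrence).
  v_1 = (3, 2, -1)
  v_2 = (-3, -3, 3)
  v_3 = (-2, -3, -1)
Orthogonal basis:
  u_1 = (3, 2, -1)
  u_2 = (6/7, -3/7, 12/7)
  u_3 = (5/6, -5/3, -5/6)

Apply the Gram-Schmidt recurrence
  u_1 = v_1
  u_i = v_i − Σ_{j<i} ((v_i · u_j) / (u_j · u_j)) · u_j.

Step by step this gives:
  u_1 = (3, 2, -1)
  u_2 = (6/7, -3/7, 12/7)
  u_3 = (5/6, -5/3, -5/6)

Orthogonality check:
  u_2 · u_1 = 0 (should be 0)
  u_3 · u_1 = 0 (should be 0)
  u_3 · u_2 = 0 (should be 0)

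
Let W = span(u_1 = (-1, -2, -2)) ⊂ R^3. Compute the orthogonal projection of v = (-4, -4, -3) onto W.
proj_W(v) = (-2, -4, -4)

Set up U = [u_1 | ... | u_1] ∈ R^(3×1). The projector onto W = col(U) is P = U (U^T U)^(-1) U^T.
Compute U^T U =
  [9],
and U^T v = (18).
Solve U^T U · c = U^T v for the coefficients: c = (2). The projection is proj_W(v) = U c.
Check: (v - proj_W(v)) · u_1 = 0  (should be 0).
Result: proj_W(v) = (-2, -4, -4).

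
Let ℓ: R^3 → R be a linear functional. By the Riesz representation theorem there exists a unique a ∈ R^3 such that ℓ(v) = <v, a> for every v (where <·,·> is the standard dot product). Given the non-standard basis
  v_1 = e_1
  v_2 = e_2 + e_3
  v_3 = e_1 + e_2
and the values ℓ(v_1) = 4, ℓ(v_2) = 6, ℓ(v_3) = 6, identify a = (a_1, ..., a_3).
a = (4, 2, 4)

Write a = (a_1, ..., a_3) in the standard basis. For each basis vector v_i, ℓ(v_i) = <v_i, a> is a linear equation in the a_j's. Collect the n equations into a matrix system V a = ℓ, where row i of V is v_i (expressed in the standard basis). Since V is invertible (lower-triangular with 1s on the diagonal, up to permutation), solve by back-substitution:
  V =
[[1, 0, 0],
 [0, 1, 1],
 [1, 1, 0]]
  V a = (4, 6, 6)
Solving gives a = (4, 2, 4).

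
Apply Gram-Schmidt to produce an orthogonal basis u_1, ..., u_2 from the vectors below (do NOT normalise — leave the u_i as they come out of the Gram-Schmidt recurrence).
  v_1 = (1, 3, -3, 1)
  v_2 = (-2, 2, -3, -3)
Orthogonal basis:
  u_1 = (1, 3, -3, 1)
  u_2 = (-5/2, 1/2, -3/2, -7/2)

Apply the Gram-Schmidt recurrence
  u_1 = v_1
  u_i = v_i − Σ_{j<i} ((v_i · u_j) / (u_j · u_j)) · u_j.

Step by step this gives:
  u_1 = (1, 3, -3, 1)
  u_2 = (-5/2, 1/2, -3/2, -7/2)

Orthogonality check:
  u_2 · u_1 = 0 (should be 0)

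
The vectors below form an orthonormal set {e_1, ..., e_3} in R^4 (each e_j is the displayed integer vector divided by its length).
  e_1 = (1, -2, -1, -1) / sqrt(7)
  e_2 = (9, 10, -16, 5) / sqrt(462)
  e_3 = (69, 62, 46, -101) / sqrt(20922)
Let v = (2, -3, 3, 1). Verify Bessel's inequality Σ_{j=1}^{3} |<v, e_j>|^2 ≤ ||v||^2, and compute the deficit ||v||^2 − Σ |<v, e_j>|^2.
Σ |<v, e_j>|^2 = 2802/317; ||v||^2 = 23; deficit = 4489/317

Write each e_j = u_j / sqrt(<u_j, u_j>) where u_j is the displayed integer vector. Then <v, e_j> = <v, u_j> / sqrt(<u_j, u_j>), so |<v, e_j>|^2 = <v, u_j>^2 / <u_j, u_j>.
Coefficients: <v, e_1> = 4/sqrt(7), <v, e_2> = -55/sqrt(462), <v, e_3> = -11/sqrt(20922).
Square and sum: Σ |<v, e_j>|^2 = 2802/317.
Compute ||v||^2 = v·v = 23.
Deficit = 23 − 2802/317 = 4489/317 ≥ 0, confirming Bessel's inequality. (The deficit equals ||v − Σ <v,e_j> e_j||^2, the squared distance from v to span{e_j}.)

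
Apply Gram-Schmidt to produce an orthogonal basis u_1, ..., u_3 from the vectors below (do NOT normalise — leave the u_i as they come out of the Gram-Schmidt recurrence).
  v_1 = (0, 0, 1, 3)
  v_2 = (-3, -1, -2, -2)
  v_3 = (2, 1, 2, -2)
Orthogonal basis:
  u_1 = (0, 0, 1, 3)
  u_2 = (-3, -1, -6/5, 2/5)
  u_3 = (-37/58, 7/58, 39/29, -13/29)

Apply the Gram-Schmidt recurrence
  u_1 = v_1
  u_i = v_i − Σ_{j<i} ((v_i · u_j) / (u_j · u_j)) · u_j.

Step by step this gives:
  u_1 = (0, 0, 1, 3)
  u_2 = (-3, -1, -6/5, 2/5)
  u_3 = (-37/58, 7/58, 39/29, -13/29)

Orthogonality check:
  u_2 · u_1 = 0 (should be 0)
  u_3 · u_1 = 0 (should be 0)
  u_3 · u_2 = 0 (should be 0)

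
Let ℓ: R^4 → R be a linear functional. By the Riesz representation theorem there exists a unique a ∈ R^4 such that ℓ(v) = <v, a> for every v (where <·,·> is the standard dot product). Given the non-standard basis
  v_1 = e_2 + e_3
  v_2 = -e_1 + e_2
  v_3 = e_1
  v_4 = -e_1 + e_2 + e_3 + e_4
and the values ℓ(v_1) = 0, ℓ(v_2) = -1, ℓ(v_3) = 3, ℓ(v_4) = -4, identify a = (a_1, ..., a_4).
a = (3, 2, -2, -1)

Write a = (a_1, ..., a_4) in the standard basis. For each basis vector v_i, ℓ(v_i) = <v_i, a> is a linear equation in the a_j's. Collect the n equations into a matrix system V a = ℓ, where row i of V is v_i (expressed in the standard basis). Since V is invertible (lower-triangular with 1s on the diagonal, up to permutation), solve by back-substitution:
  V =
[[0, 1, 1, 0],
 [-1, 1, 0, 0],
 [1, 0, 0, 0],
 [-1, 1, 1, 1]]
  V a = (0, -1, 3, -4)
Solving gives a = (3, 2, -2, -1).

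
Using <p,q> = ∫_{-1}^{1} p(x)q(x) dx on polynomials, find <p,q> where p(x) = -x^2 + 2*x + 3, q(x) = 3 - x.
<p,q> = 44/3

Expand the product: p(x)·q(x) = x^3 - 5*x^2 + 3*x + 9.
∫_{-1}^{1} of each monomial x^k gives [2/(k+1) if k even, 0 if k odd]. Integrating term-by-term (or equivalently evaluating the antiderivative F(x) = x^4/4 - 5*x^3/3 + 3*x^2/2 + 9*x at the endpoints):
  F(1) − F(−1) = 109/12 − (-67/12) = 44/3.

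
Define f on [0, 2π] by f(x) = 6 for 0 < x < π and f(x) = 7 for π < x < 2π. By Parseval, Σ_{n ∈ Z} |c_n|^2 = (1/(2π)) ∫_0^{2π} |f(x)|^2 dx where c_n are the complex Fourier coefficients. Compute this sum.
Σ |c_n|^2 = 85/2

Parseval equates the L^2 energy of f (normalised by 1/(2π)) with the ℓ^2 sum of its Fourier coefficients: (1/(2π)) ∫_0^{2π} |f|^2 = Σ |c_n|^2.
Compute the left side: (1/(2π)) [∫_0^π 6^2 dx + ∫_π^{2π} 7^2 dx] = (1/(2π)) · (36π + 49π) = (36 + 49)/2 = 85/2.
So Σ_{n ∈ Z} |c_n|^2 = 85/2.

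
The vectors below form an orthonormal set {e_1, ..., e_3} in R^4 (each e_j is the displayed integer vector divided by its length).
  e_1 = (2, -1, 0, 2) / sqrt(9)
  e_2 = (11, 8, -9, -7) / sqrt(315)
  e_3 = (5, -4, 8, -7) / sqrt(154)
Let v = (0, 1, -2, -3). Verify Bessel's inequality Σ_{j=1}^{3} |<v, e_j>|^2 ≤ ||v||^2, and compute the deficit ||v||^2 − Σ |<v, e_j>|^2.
Σ |<v, e_j>|^2 = 1371/110; ||v||^2 = 14; deficit = 169/110

Write each e_j = u_j / sqrt(<u_j, u_j>) where u_j is the displayed integer vector. Then <v, e_j> = <v, u_j> / sqrt(<u_j, u_j>), so |<v, e_j>|^2 = <v, u_j>^2 / <u_j, u_j>.
Coefficients: <v, e_1> = -7/sqrt(9), <v, e_2> = 47/sqrt(315), <v, e_3> = 1/sqrt(154).
Square and sum: Σ |<v, e_j>|^2 = 1371/110.
Compute ||v||^2 = v·v = 14.
Deficit = 14 − 1371/110 = 169/110 ≥ 0, confirming Bessel's inequality. (The deficit equals ||v − Σ <v,e_j> e_j||^2, the squared distance from v to span{e_j}.)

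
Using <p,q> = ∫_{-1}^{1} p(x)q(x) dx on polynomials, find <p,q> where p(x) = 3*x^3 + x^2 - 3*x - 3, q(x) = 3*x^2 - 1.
<p,q> = 8/15

Expand the product: p(x)·q(x) = 9*x^5 + 3*x^4 - 12*x^3 - 10*x^2 + 3*x + 3.
∫_{-1}^{1} of each monomial x^k gives [2/(k+1) if k even, 0 if k odd]. Integrating term-by-term (or equivalently evaluating the antiderivative F(x) = 3*x^6/2 + 3*x^5/5 - 3*x^4 - 10*x^3/3 + 3*x^2/2 + 3*x at the endpoints):
  F(1) − F(−1) = 4/15 − (-4/15) = 8/15.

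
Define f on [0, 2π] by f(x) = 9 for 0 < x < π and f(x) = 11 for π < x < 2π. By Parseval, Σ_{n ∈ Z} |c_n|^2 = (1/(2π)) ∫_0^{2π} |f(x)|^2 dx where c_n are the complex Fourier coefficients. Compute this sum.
Σ |c_n|^2 = 101

Parseval equates the L^2 energy of f (normalised by 1/(2π)) with the ℓ^2 sum of its Fourier coefficients: (1/(2π)) ∫_0^{2π} |f|^2 = Σ |c_n|^2.
Compute the left side: (1/(2π)) [∫_0^π 9^2 dx + ∫_π^{2π} 11^2 dx] = (1/(2π)) · (81π + 121π) = (81 + 121)/2 = 101.
So Σ_{n ∈ Z} |c_n|^2 = 101.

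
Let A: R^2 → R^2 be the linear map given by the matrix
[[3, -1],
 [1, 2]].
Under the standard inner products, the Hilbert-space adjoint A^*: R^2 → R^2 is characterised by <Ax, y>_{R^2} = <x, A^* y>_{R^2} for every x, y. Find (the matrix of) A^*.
A^* = A^T =
[[3, 1],
 [-1, 2]]

For real matrices with standard dot products, the defining identity <Ax, y> = <x, A^* y> gives (Ax)^T y = x^T (A^*) y, i.e. x^T A^T y = x^T (A^*) y. Since this holds for all x, y, we must have A^* = A^T. Therefore
A^* =
[[3, 1],
 [-1, 2]].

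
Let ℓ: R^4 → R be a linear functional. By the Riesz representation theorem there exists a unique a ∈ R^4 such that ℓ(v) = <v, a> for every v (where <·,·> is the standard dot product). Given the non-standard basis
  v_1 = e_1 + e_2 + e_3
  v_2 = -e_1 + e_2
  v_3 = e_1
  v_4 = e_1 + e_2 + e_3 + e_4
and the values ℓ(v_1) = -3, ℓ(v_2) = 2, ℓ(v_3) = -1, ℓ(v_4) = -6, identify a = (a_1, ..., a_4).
a = (-1, 1, -3, -3)

Write a = (a_1, ..., a_4) in the standard basis. For each basis vector v_i, ℓ(v_i) = <v_i, a> is a linear equation in the a_j's. Collect the n equations into a matrix system V a = ℓ, where row i of V is v_i (expressed in the standard basis). Since V is invertible (lower-triangular with 1s on the diagonal, up to permutation), solve by back-substitution:
  V =
[[1, 1, 1, 0],
 [-1, 1, 0, 0],
 [1, 0, 0, 0],
 [1, 1, 1, 1]]
  V a = (-3, 2, -1, -6)
Solving gives a = (-1, 1, -3, -3).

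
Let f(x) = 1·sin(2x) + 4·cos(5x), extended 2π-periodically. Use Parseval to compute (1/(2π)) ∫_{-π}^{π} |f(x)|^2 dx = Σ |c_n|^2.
Σ |c_n|^2 = 17/2

Expand |f|^2 and use orthogonality of {sin(nx), cos(mx)} on [-π, π]:
  ∫_{-π}^{π} sin(nx)^2 dx = π, ∫ cos(mx)^2 dx = π, and cross terms integrate to 0.
So ∫_{-π}^{π} f(x)^2 dx = 1^2 · π + 4^2 · π = (1 + 16)π.
Divide by 2π: (1 + 16)/2 = 17/2.
By Parseval, this equals Σ |c_n|^2.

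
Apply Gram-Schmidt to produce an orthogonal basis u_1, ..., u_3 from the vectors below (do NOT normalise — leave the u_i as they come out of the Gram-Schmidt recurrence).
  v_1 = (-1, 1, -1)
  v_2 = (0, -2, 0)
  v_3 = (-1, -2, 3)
Orthogonal basis:
  u_1 = (-1, 1, -1)
  u_2 = (-2/3, -4/3, -2/3)
  u_3 = (-2, 0, 2)

Apply the Gram-Schmidt recurrence
  u_1 = v_1
  u_i = v_i − Σ_{j<i} ((v_i · u_j) / (u_j · u_j)) · u_j.

Step by step this gives:
  u_1 = (-1, 1, -1)
  u_2 = (-2/3, -4/3, -2/3)
  u_3 = (-2, 0, 2)

Orthogonality check:
  u_2 · u_1 = 0 (should be 0)
  u_3 · u_1 = 0 (should be 0)
  u_3 · u_2 = 0 (should be 0)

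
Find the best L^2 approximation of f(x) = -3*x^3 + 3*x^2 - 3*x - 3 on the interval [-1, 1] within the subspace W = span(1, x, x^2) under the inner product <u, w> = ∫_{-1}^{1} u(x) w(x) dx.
g(x) = 3*x^2 - 24*x/5 - 3

The best approximation g ∈ W is the orthogonal projection of f onto W. Writing g = a_0 + a_1 x + a_2 x^2, the coefficients solve the normal equations G · a = b where
  G_{ij} = <φ_i, φ_j> and b_i = <f, φ_i>, with φ_0 = 1, φ_1 = x, φ_2 = x^2.
G =
  [2, 0, 2/3]
  [0, 2/3, 0]
  [2/3, 0, 2/5],
b = (-4, -16/5, -4/5).
Solving gives a_0 = -3, a_1 = -24/5, a_2 = 3, so
  g(x) = 3*x^2 - 24*x/5 - 3.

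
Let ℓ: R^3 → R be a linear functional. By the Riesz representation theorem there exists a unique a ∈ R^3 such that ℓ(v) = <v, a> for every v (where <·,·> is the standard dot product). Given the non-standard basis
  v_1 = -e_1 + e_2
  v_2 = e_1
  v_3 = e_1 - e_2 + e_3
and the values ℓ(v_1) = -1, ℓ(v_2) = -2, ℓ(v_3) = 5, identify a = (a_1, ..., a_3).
a = (-2, -3, 4)

Write a = (a_1, ..., a_3) in the standard basis. For each basis vector v_i, ℓ(v_i) = <v_i, a> is a linear equation in the a_j's. Collect the n equations into a matrix system V a = ℓ, where row i of V is v_i (expressed in the standard basis). Since V is invertible (lower-triangular with 1s on the diagonal, up to permutation), solve by back-substitution:
  V =
[[-1, 1, 0],
 [1, 0, 0],
 [1, -1, 1]]
  V a = (-1, -2, 5)
Solving gives a = (-2, -3, 4).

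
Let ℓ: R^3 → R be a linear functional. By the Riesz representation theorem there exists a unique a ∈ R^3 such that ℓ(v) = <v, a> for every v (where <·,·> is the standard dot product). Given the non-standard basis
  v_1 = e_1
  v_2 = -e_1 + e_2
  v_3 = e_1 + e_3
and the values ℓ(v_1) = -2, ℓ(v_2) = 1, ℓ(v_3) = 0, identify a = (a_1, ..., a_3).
a = (-2, -1, 2)

Write a = (a_1, ..., a_3) in the standard basis. For each basis vector v_i, ℓ(v_i) = <v_i, a> is a linear equation in the a_j's. Collect the n equations into a matrix system V a = ℓ, where row i of V is v_i (expressed in the standard basis). Since V is invertible (lower-triangular with 1s on the diagonal, up to permutation), solve by back-substitution:
  V =
[[1, 0, 0],
 [-1, 1, 0],
 [1, 0, 1]]
  V a = (-2, 1, 0)
Solving gives a = (-2, -1, 2).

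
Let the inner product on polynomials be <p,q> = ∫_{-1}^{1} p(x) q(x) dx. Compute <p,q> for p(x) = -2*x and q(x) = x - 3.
<p,q> = -4/3

Expand the product: p(x)·q(x) = -2*x^2 + 6*x.
∫_{-1}^{1} of each monomial x^k gives [2/(k+1) if k even, 0 if k odd]. Integrating term-by-term (or equivalently evaluating the antiderivative F(x) = -2*x^3/3 + 3*x^2 at the endpoints):
  F(1) − F(−1) = 7/3 − (11/3) = -4/3.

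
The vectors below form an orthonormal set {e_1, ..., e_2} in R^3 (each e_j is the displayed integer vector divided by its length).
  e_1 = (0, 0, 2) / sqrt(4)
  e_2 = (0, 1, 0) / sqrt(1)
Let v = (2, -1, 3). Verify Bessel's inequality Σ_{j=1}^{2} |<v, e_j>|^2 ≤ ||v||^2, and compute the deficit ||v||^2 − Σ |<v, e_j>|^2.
Σ |<v, e_j>|^2 = 10; ||v||^2 = 14; deficit = 4

Write each e_j = u_j / sqrt(<u_j, u_j>) where u_j is the displayed integer vector. Then <v, e_j> = <v, u_j> / sqrt(<u_j, u_j>), so |<v, e_j>|^2 = <v, u_j>^2 / <u_j, u_j>.
Coefficients: <v, e_1> = 6/sqrt(4), <v, e_2> = -1/sqrt(1).
Square and sum: Σ |<v, e_j>|^2 = 10.
Compute ||v||^2 = v·v = 14.
Deficit = 14 − 10 = 4 ≥ 0, confirming Bessel's inequality. (The deficit equals ||v − Σ <v,e_j> e_j||^2, the squared distance from v to span{e_j}.)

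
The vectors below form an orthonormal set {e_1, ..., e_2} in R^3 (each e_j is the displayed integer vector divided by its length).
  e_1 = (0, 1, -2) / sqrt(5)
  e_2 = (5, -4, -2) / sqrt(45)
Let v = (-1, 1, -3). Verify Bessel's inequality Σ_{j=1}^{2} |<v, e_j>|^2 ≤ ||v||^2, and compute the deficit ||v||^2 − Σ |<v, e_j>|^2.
Σ |<v, e_j>|^2 = 10; ||v||^2 = 11; deficit = 1

Write each e_j = u_j / sqrt(<u_j, u_j>) where u_j is the displayed integer vector. Then <v, e_j> = <v, u_j> / sqrt(<u_j, u_j>), so |<v, e_j>|^2 = <v, u_j>^2 / <u_j, u_j>.
Coefficients: <v, e_1> = 7/sqrt(5), <v, e_2> = -3/sqrt(45).
Square and sum: Σ |<v, e_j>|^2 = 10.
Compute ||v||^2 = v·v = 11.
Deficit = 11 − 10 = 1 ≥ 0, confirming Bessel's inequality. (The deficit equals ||v − Σ <v,e_j> e_j||^2, the squared distance from v to span{e_j}.)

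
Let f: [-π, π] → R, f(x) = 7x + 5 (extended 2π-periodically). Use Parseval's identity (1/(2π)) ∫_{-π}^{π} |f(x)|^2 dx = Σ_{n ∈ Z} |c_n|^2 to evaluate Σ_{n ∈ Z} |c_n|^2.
Σ |c_n|^2 = 49π^2/3 + 25

Expand and integrate term by term over [-π, π]:
  ∫ (7x)^2 dx = 49·(2π^3/3); ∫ 2·7·(5)·x dx = 0 (odd integrand); ∫ 5^2 dx = 25·2π.
So (1/(2π)) ∫_{-π}^{π} (7x + 5)^2 dx = 49π^2/3 + 25 = 49π^2/3 + 25.
Parseval ⇒ Σ |c_n|^2 = 49π^2/3 + 25.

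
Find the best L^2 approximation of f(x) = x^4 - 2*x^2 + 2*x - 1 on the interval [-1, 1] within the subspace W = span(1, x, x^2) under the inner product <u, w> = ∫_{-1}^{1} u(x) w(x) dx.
g(x) = -8*x^2/7 + 2*x - 38/35

The best approximation g ∈ W is the orthogonal projection of f onto W. Writing g = a_0 + a_1 x + a_2 x^2, the coefficients solve the normal equations G · a = b where
  G_{ij} = <φ_i, φ_j> and b_i = <f, φ_i>, with φ_0 = 1, φ_1 = x, φ_2 = x^2.
G =
  [2, 0, 2/3]
  [0, 2/3, 0]
  [2/3, 0, 2/5],
b = (-44/15, 4/3, -124/105).
Solving gives a_0 = -38/35, a_1 = 2, a_2 = -8/7, so
  g(x) = -8*x^2/7 + 2*x - 38/35.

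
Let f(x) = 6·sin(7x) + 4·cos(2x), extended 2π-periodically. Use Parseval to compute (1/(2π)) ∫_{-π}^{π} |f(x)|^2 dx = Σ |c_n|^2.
Σ |c_n|^2 = 26

Expand |f|^2 and use orthogonality of {sin(nx), cos(mx)} on [-π, π]:
  ∫_{-π}^{π} sin(nx)^2 dx = π, ∫ cos(mx)^2 dx = π, and cross terms integrate to 0.
So ∫_{-π}^{π} f(x)^2 dx = 6^2 · π + 4^2 · π = (36 + 16)π.
Divide by 2π: (36 + 16)/2 = 26.
By Parseval, this equals Σ |c_n|^2.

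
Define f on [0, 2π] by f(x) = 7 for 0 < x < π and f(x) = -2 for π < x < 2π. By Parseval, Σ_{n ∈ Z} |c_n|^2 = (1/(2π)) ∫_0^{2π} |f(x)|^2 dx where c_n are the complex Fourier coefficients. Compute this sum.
Σ |c_n|^2 = 53/2

Parseval equates the L^2 energy of f (normalised by 1/(2π)) with the ℓ^2 sum of its Fourier coefficients: (1/(2π)) ∫_0^{2π} |f|^2 = Σ |c_n|^2.
Compute the left side: (1/(2π)) [∫_0^π 7^2 dx + ∫_π^{2π} (-2)^2 dx] = (1/(2π)) · (49π + 4π) = (49 + 4)/2 = 53/2.
So Σ_{n ∈ Z} |c_n|^2 = 53/2.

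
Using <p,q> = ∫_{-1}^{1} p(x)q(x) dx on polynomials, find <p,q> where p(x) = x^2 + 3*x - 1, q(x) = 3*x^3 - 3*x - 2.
<p,q> = 4/15

Expand the product: p(x)·q(x) = 3*x^5 + 9*x^4 - 6*x^3 - 11*x^2 - 3*x + 2.
∫_{-1}^{1} of each monomial x^k gives [2/(k+1) if k even, 0 if k odd]. Integrating term-by-term (or equivalently evaluating the antiderivative F(x) = x^6/2 + 9*x^5/5 - 3*x^4/2 - 11*x^3/3 - 3*x^2/2 + 2*x at the endpoints):
  F(1) − F(−1) = -71/30 − (-79/30) = 4/15.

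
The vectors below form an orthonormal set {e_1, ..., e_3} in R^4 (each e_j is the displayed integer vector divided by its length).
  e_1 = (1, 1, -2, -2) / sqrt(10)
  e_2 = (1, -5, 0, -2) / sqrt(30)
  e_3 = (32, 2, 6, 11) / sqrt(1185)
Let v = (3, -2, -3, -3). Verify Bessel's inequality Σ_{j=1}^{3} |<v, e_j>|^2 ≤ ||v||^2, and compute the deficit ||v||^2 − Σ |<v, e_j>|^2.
Σ |<v, e_j>|^2 = 11989/395; ||v||^2 = 31; deficit = 256/395

Write each e_j = u_j / sqrt(<u_j, u_j>) where u_j is the displayed integer vector. Then <v, e_j> = <v, u_j> / sqrt(<u_j, u_j>), so |<v, e_j>|^2 = <v, u_j>^2 / <u_j, u_j>.
Coefficients: <v, e_1> = 13/sqrt(10), <v, e_2> = 19/sqrt(30), <v, e_3> = 41/sqrt(1185).
Square and sum: Σ |<v, e_j>|^2 = 11989/395.
Compute ||v||^2 = v·v = 31.
Deficit = 31 − 11989/395 = 256/395 ≥ 0, confirming Bessel's inequality. (The deficit equals ||v − Σ <v,e_j> e_j||^2, the squared distance from v to span{e_j}.)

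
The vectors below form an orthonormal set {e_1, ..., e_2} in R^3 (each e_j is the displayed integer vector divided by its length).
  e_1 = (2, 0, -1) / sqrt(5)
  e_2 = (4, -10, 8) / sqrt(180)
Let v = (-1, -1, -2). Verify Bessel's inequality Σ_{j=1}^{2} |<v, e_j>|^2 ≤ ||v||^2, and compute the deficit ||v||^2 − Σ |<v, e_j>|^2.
Σ |<v, e_j>|^2 = 5/9; ||v||^2 = 6; deficit = 49/9

Write each e_j = u_j / sqrt(<u_j, u_j>) where u_j is the displayed integer vector. Then <v, e_j> = <v, u_j> / sqrt(<u_j, u_j>), so |<v, e_j>|^2 = <v, u_j>^2 / <u_j, u_j>.
Coefficients: <v, e_1> = 0/sqrt(5), <v, e_2> = -10/sqrt(180).
Square and sum: Σ |<v, e_j>|^2 = 5/9.
Compute ||v||^2 = v·v = 6.
Deficit = 6 − 5/9 = 49/9 ≥ 0, confirming Bessel's inequality. (The deficit equals ||v − Σ <v,e_j> e_j||^2, the squared distance from v to span{e_j}.)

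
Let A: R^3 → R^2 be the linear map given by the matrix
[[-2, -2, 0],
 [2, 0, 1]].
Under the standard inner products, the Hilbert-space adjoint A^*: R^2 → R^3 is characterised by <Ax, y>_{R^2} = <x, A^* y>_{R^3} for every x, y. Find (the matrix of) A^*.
A^* = A^T =
[[-2, 2],
 [-2, 0],
 [0, 1]]

For real matrices with standard dot products, the defining identity <Ax, y> = <x, A^* y> gives (Ax)^T y = x^T (A^*) y, i.e. x^T A^T y = x^T (A^*) y. Since this holds for all x, y, we must have A^* = A^T. Therefore
A^* =
[[-2, 2],
 [-2, 0],
 [0, 1]].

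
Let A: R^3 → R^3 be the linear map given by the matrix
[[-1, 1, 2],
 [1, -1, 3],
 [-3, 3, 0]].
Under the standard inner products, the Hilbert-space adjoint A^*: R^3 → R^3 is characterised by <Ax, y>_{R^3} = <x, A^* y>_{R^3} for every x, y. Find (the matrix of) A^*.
A^* = A^T =
[[-1, 1, -3],
 [1, -1, 3],
 [2, 3, 0]]

For real matrices with standard dot products, the defining identity <Ax, y> = <x, A^* y> gives (Ax)^T y = x^T (A^*) y, i.e. x^T A^T y = x^T (A^*) y. Since this holds for all x, y, we must have A^* = A^T. Therefore
A^* =
[[-1, 1, -3],
 [1, -1, 3],
 [2, 3, 0]].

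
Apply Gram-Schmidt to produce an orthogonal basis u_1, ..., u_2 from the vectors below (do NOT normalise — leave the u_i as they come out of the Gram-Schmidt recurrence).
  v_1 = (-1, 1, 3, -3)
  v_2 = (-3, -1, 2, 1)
Orthogonal basis:
  u_1 = (-1, 1, 3, -3)
  u_2 = (-11/4, -5/4, 5/4, 7/4)

Apply the Gram-Schmidt recurrence
  u_1 = v_1
  u_i = v_i − Σ_{j<i} ((v_i · u_j) / (u_j · u_j)) · u_j.

Step by step this gives:
  u_1 = (-1, 1, 3, -3)
  u_2 = (-11/4, -5/4, 5/4, 7/4)

Orthogonality check:
  u_2 · u_1 = 0 (should be 0)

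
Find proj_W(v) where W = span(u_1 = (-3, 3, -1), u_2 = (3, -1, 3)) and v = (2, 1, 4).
proj_W(v) = (36/17, 37/34, 133/34)

Set up U = [u_1 | ... | u_2] ∈ R^(3×2). The projector onto W = col(U) is P = U (U^T U)^(-1) U^T.
Compute U^T U =
  [19, -15]
  [-15, 19],
and U^T v = (-7, 17).
Solve U^T U · c = U^T v for the coefficients: c = (61/68, 109/68). The projection is proj_W(v) = U c.
Check: (v - proj_W(v)) · u_1 = 0  (should be 0).
Check: (v - proj_W(v)) · u_2 = 0  (should be 0).
Result: proj_W(v) = (36/17, 37/34, 133/34).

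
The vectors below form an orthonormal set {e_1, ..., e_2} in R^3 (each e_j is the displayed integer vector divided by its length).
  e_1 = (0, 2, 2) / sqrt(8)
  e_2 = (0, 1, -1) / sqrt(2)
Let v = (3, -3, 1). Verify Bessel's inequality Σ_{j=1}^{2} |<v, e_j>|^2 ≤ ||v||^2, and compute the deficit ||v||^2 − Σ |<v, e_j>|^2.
Σ |<v, e_j>|^2 = 10; ||v||^2 = 19; deficit = 9

Write each e_j = u_j / sqrt(<u_j, u_j>) where u_j is the displayed integer vector. Then <v, e_j> = <v, u_j> / sqrt(<u_j, u_j>), so |<v, e_j>|^2 = <v, u_j>^2 / <u_j, u_j>.
Coefficients: <v, e_1> = -4/sqrt(8), <v, e_2> = -4/sqrt(2).
Square and sum: Σ |<v, e_j>|^2 = 10.
Compute ||v||^2 = v·v = 19.
Deficit = 19 − 10 = 9 ≥ 0, confirming Bessel's inequality. (The deficit equals ||v − Σ <v,e_j> e_j||^2, the squared distance from v to span{e_j}.)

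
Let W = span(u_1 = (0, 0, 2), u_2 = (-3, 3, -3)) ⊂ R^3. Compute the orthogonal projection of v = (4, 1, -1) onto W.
proj_W(v) = (3/2, -3/2, -1)

Set up U = [u_1 | ... | u_2] ∈ R^(3×2). The projector onto W = col(U) is P = U (U^T U)^(-1) U^T.
Compute U^T U =
  [4, -6]
  [-6, 27],
and U^T v = (-2, -6).
Solve U^T U · c = U^T v for the coefficients: c = (-5/4, -1/2). The projection is proj_W(v) = U c.
Check: (v - proj_W(v)) · u_1 = 0  (should be 0).
Check: (v - proj_W(v)) · u_2 = 0  (should be 0).
Result: proj_W(v) = (3/2, -3/2, -1).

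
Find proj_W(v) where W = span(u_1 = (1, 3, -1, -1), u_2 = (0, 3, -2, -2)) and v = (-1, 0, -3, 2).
proj_W(v) = (-26/35, -6/35, -22/35, -22/35)

Set up U = [u_1 | ... | u_2] ∈ R^(4×2). The projector onto W = col(U) is P = U (U^T U)^(-1) U^T.
Compute U^T U =
  [12, 13]
  [13, 17],
and U^T v = (0, 2).
Solve U^T U · c = U^T v for the coefficients: c = (-26/35, 24/35). The projection is proj_W(v) = U c.
Check: (v - proj_W(v)) · u_1 = 0  (should be 0).
Check: (v - proj_W(v)) · u_2 = 0  (should be 0).
Result: proj_W(v) = (-26/35, -6/35, -22/35, -22/35).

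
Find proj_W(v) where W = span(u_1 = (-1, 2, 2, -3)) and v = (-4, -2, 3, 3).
proj_W(v) = (1/6, -1/3, -1/3, 1/2)

Set up U = [u_1 | ... | u_1] ∈ R^(4×1). The projector onto W = col(U) is P = U (U^T U)^(-1) U^T.
Compute U^T U =
  [18],
and U^T v = (-3).
Solve U^T U · c = U^T v for the coefficients: c = (-1/6). The projection is proj_W(v) = U c.
Check: (v - proj_W(v)) · u_1 = 0  (should be 0).
Result: proj_W(v) = (1/6, -1/3, -1/3, 1/2).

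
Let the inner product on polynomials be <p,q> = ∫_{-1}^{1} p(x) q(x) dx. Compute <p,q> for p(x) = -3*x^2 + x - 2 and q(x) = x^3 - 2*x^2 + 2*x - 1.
<p,q> = 64/5

Expand the product: p(x)·q(x) = -3*x^5 + 7*x^4 - 10*x^3 + 9*x^2 - 5*x + 2.
∫_{-1}^{1} of each monomial x^k gives [2/(k+1) if k even, 0 if k odd]. Integrating term-by-term (or equivalently evaluating the antiderivative F(x) = -x^6/2 + 7*x^5/5 - 5*x^4/2 + 3*x^3 - 5*x^2/2 + 2*x at the endpoints):
  F(1) − F(−1) = 9/10 − (-119/10) = 64/5.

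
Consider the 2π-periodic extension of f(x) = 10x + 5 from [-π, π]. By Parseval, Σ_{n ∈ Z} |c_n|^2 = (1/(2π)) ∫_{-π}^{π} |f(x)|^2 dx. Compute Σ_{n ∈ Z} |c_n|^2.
Σ |c_n|^2 = 100π^2/3 + 25

Expand and integrate term by term over [-π, π]:
  ∫ (10x)^2 dx = 100·(2π^3/3); ∫ 2·10·(5)·x dx = 0 (odd integrand); ∫ 5^2 dx = 25·2π.
So (1/(2π)) ∫_{-π}^{π} (10x + 5)^2 dx = 100π^2/3 + 25 = 100π^2/3 + 25.
Parseval ⇒ Σ |c_n|^2 = 100π^2/3 + 25.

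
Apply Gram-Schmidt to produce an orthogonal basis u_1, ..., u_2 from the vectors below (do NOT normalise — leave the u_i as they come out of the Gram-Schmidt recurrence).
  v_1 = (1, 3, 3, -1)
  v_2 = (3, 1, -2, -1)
Orthogonal basis:
  u_1 = (1, 3, 3, -1)
  u_2 = (59/20, 17/20, -43/20, -19/20)

Apply the Gram-Schmidt recurrence
  u_1 = v_1
  u_i = v_i − Σ_{j<i} ((v_i · u_j) / (u_j · u_j)) · u_j.

Step by step this gives:
  u_1 = (1, 3, 3, -1)
  u_2 = (59/20, 17/20, -43/20, -19/20)

Orthogonality check:
  u_2 · u_1 = 0 (should be 0)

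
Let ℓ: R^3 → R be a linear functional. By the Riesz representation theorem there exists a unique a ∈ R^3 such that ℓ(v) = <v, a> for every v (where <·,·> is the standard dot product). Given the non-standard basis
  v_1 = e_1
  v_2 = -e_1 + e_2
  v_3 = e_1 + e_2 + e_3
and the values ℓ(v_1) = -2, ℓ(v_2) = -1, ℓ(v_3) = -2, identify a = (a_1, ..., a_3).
a = (-2, -3, 3)

Write a = (a_1, ..., a_3) in the standard basis. For each basis vector v_i, ℓ(v_i) = <v_i, a> is a linear equation in the a_j's. Collect the n equations into a matrix system V a = ℓ, where row i of V is v_i (expressed in the standard basis). Since V is invertible (lower-triangular with 1s on the diagonal, up to permutation), solve by back-substitution:
  V =
[[1, 0, 0],
 [-1, 1, 0],
 [1, 1, 1]]
  V a = (-2, -1, -2)
Solving gives a = (-2, -3, 3).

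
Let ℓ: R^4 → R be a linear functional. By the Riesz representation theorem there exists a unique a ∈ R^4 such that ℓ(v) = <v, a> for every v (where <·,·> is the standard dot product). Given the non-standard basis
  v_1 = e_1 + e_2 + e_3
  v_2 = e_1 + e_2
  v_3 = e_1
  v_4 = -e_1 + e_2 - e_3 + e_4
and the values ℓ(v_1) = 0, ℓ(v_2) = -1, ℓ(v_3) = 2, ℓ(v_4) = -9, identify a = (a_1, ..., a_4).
a = (2, -3, 1, -3)

Write a = (a_1, ..., a_4) in the standard basis. For each basis vector v_i, ℓ(v_i) = <v_i, a> is a linear equation in the a_j's. Collect the n equations into a matrix system V a = ℓ, where row i of V is v_i (expressed in the standard basis). Since V is invertible (lower-triangular with 1s on the diagonal, up to permutation), solve by back-substitution:
  V =
[[1, 1, 1, 0],
 [1, 1, 0, 0],
 [1, 0, 0, 0],
 [-1, 1, -1, 1]]
  V a = (0, -1, 2, -9)
Solving gives a = (2, -3, 1, -3).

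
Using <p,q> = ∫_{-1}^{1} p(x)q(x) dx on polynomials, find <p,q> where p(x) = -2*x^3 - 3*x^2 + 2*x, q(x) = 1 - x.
<p,q> = -38/15

Expand the product: p(x)·q(x) = 2*x^4 + x^3 - 5*x^2 + 2*x.
∫_{-1}^{1} of each monomial x^k gives [2/(k+1) if k even, 0 if k odd]. Integrating term-by-term (or equivalently evaluating the antiderivative F(x) = 2*x^5/5 + x^4/4 - 5*x^3/3 + x^2 at the endpoints):
  F(1) − F(−1) = -1/60 − (151/60) = -38/15.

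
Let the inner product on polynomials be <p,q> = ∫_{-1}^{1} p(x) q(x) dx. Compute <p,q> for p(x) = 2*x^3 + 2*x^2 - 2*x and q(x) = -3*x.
<p,q> = 8/5

Expand the product: p(x)·q(x) = -6*x^4 - 6*x^3 + 6*x^2.
∫_{-1}^{1} of each monomial x^k gives [2/(k+1) if k even, 0 if k odd]. Integrating term-by-term (or equivalently evaluating the antiderivative F(x) = -6*x^5/5 - 3*x^4/2 + 2*x^3 at the endpoints):
  F(1) − F(−1) = -7/10 − (-23/10) = 8/5.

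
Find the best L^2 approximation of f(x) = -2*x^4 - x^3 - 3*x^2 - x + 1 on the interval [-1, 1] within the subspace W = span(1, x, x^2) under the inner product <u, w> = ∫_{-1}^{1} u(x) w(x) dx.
g(x) = -33*x^2/7 - 8*x/5 + 41/35

The best approximation g ∈ W is the orthogonal projection of f onto W. Writing g = a_0 + a_1 x + a_2 x^2, the coefficients solve the normal equations G · a = b where
  G_{ij} = <φ_i, φ_j> and b_i = <f, φ_i>, with φ_0 = 1, φ_1 = x, φ_2 = x^2.
G =
  [2, 0, 2/3]
  [0, 2/3, 0]
  [2/3, 0, 2/5],
b = (-4/5, -16/15, -116/105).
Solving gives a_0 = 41/35, a_1 = -8/5, a_2 = -33/7, so
  g(x) = -33*x^2/7 - 8*x/5 + 41/35.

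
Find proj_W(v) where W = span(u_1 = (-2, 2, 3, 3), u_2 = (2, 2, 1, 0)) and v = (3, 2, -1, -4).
proj_W(v) = (62/15, 14/15, -17/15, -12/5)

Set up U = [u_1 | ... | u_2] ∈ R^(4×2). The projector onto W = col(U) is P = U (U^T U)^(-1) U^T.
Compute U^T U =
  [26, 3]
  [3, 9],
and U^T v = (-17, 9).
Solve U^T U · c = U^T v for the coefficients: c = (-4/5, 19/15). The projection is proj_W(v) = U c.
Check: (v - proj_W(v)) · u_1 = 0  (should be 0).
Check: (v - proj_W(v)) · u_2 = 0  (should be 0).
Result: proj_W(v) = (62/15, 14/15, -17/15, -12/5).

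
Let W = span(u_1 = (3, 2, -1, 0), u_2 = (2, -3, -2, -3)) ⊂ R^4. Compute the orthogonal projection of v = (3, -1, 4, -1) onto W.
proj_W(v) = (31/36, -1/36, -17/36, -5/12)

Set up U = [u_1 | ... | u_2] ∈ R^(4×2). The projector onto W = col(U) is P = U (U^T U)^(-1) U^T.
Compute U^T U =
  [14, 2]
  [2, 26],
and U^T v = (3, 4).
Solve U^T U · c = U^T v for the coefficients: c = (7/36, 5/36). The projection is proj_W(v) = U c.
Check: (v - proj_W(v)) · u_1 = 0  (should be 0).
Check: (v - proj_W(v)) · u_2 = 0  (should be 0).
Result: proj_W(v) = (31/36, -1/36, -17/36, -5/12).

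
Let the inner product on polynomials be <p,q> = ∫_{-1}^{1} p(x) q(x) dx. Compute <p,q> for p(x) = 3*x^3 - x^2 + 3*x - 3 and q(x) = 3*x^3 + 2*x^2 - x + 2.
<p,q> = -1592/105

Expand the product: p(x)·q(x) = 9*x^6 + 3*x^5 + 4*x^4 + 4*x^3 - 11*x^2 + 9*x - 6.
∫_{-1}^{1} of each monomial x^k gives [2/(k+1) if k even, 0 if k odd]. Integrating term-by-term (or equivalently evaluating the antiderivative F(x) = 9*x^7/7 + x^6/2 + 4*x^5/5 + x^4 - 11*x^3/3 + 9*x^2/2 - 6*x at the endpoints):
  F(1) − F(−1) = -166/105 − (1426/105) = -1592/105.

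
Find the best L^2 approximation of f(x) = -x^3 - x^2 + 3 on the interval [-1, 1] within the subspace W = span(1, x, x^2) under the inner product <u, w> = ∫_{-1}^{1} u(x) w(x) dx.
g(x) = -x^2 - 3*x/5 + 3

The best approximation g ∈ W is the orthogonal projection of f onto W. Writing g = a_0 + a_1 x + a_2 x^2, the coefficients solve the normal equations G · a = b where
  G_{ij} = <φ_i, φ_j> and b_i = <f, φ_i>, with φ_0 = 1, φ_1 = x, φ_2 = x^2.
G =
  [2, 0, 2/3]
  [0, 2/3, 0]
  [2/3, 0, 2/5],
b = (16/3, -2/5, 8/5).
Solving gives a_0 = 3, a_1 = -3/5, a_2 = -1, so
  g(x) = -x^2 - 3*x/5 + 3.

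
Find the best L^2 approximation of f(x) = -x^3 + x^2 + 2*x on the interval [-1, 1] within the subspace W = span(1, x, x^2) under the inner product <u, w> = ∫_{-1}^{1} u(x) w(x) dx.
g(x) = x^2 + 7*x/5

The best approximation g ∈ W is the orthogonal projection of f onto W. Writing g = a_0 + a_1 x + a_2 x^2, the coefficients solve the normal equations G · a = b where
  G_{ij} = <φ_i, φ_j> and b_i = <f, φ_i>, with φ_0 = 1, φ_1 = x, φ_2 = x^2.
G =
  [2, 0, 2/3]
  [0, 2/3, 0]
  [2/3, 0, 2/5],
b = (2/3, 14/15, 2/5).
Solving gives a_0 = 0, a_1 = 7/5, a_2 = 1, so
  g(x) = x^2 + 7*x/5.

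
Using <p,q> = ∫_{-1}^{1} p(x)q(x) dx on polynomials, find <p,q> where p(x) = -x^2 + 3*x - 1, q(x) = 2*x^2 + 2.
<p,q> = -112/15

Expand the product: p(x)·q(x) = -2*x^4 + 6*x^3 - 4*x^2 + 6*x - 2.
∫_{-1}^{1} of each monomial x^k gives [2/(k+1) if k even, 0 if k odd]. Integrating term-by-term (or equivalently evaluating the antiderivative F(x) = -2*x^5/5 + 3*x^4/2 - 4*x^3/3 + 3*x^2 - 2*x at the endpoints):
  F(1) − F(−1) = 23/30 − (247/30) = -112/15.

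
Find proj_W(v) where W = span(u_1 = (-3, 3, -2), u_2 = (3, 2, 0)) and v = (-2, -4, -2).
proj_W(v) = (-738/277, -832/277, 136/277)

Set up U = [u_1 | ... | u_2] ∈ R^(3×2). The projector onto W = col(U) is P = U (U^T U)^(-1) U^T.
Compute U^T U =
  [22, -3]
  [-3, 13],
and U^T v = (-2, -14).
Solve U^T U · c = U^T v for the coefficients: c = (-68/277, -314/277). The projection is proj_W(v) = U c.
Check: (v - proj_W(v)) · u_1 = 0  (should be 0).
Check: (v - proj_W(v)) · u_2 = 0  (should be 0).
Result: proj_W(v) = (-738/277, -832/277, 136/277).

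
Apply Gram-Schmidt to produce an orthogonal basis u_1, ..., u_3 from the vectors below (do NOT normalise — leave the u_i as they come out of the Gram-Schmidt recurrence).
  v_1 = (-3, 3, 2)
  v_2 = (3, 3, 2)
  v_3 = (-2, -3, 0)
Orthogonal basis:
  u_1 = (-3, 3, 2)
  u_2 = (39/11, 27/11, 18/11)
  u_3 = (0, -12/13, 18/13)

Apply the Gram-Schmidt recurrence
  u_1 = v_1
  u_i = v_i − Σ_{j<i} ((v_i · u_j) / (u_j · u_j)) · u_j.

Step by step this gives:
  u_1 = (-3, 3, 2)
  u_2 = (39/11, 27/11, 18/11)
  u_3 = (0, -12/13, 18/13)

Orthogonality check:
  u_2 · u_1 = 0 (should be 0)
  u_3 · u_1 = 0 (should be 0)
  u_3 · u_2 = 0 (should be 0)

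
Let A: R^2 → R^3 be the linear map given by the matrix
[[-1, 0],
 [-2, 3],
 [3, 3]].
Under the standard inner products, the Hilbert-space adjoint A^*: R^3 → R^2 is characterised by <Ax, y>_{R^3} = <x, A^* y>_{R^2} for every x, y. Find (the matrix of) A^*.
A^* = A^T =
[[-1, -2, 3],
 [0, 3, 3]]

For real matrices with standard dot products, the defining identity <Ax, y> = <x, A^* y> gives (Ax)^T y = x^T (A^*) y, i.e. x^T A^T y = x^T (A^*) y. Since this holds for all x, y, we must have A^* = A^T. Therefore
A^* =
[[-1, -2, 3],
 [0, 3, 3]].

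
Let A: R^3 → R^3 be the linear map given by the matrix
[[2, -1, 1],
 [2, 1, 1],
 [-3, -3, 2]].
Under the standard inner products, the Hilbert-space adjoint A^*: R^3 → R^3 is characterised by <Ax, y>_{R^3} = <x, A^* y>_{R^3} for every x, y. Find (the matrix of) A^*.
A^* = A^T =
[[2, 2, -3],
 [-1, 1, -3],
 [1, 1, 2]]

For real matrices with standard dot products, the defining identity <Ax, y> = <x, A^* y> gives (Ax)^T y = x^T (A^*) y, i.e. x^T A^T y = x^T (A^*) y. Since this holds for all x, y, we must have A^* = A^T. Therefore
A^* =
[[2, 2, -3],
 [-1, 1, -3],
 [1, 1, 2]].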